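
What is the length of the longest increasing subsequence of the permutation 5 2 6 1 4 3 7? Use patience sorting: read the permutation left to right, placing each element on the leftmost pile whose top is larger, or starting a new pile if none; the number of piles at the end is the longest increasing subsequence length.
5: new pile. tops = [5]
2: onto pile 1 (replacing 5). tops = [2]
6: new pile. tops = [2, 6]
1: onto pile 1 (replacing 2). tops = [1, 6]
4: onto pile 2 (replacing 6). tops = [1, 4]
3: onto pile 2 (replacing 4). tops = [1, 3]
7: new pile. tops = [1, 3, 7]

3 piles, so the longest increasing subsequence has length 3.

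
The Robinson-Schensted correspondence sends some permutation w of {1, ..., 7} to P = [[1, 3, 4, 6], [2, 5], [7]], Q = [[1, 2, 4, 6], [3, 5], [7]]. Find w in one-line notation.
Reverse RSK: for i = n, n-1, ..., 1, locate i in Q, remove the corresponding corner cell from P, and reverse-bump its entry up through P; the value ejected from row 1 is w(i).

So w = 2 3 1 7 5 6 4.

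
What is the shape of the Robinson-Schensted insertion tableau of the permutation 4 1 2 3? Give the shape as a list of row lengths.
RSK row insertion gives P = [[1, 2, 3], [4]], which has shape [3, 1].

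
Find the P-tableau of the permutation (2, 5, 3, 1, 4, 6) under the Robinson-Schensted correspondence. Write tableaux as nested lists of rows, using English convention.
P = [[1, 3, 4, 6], [2], [5]]

Insert 2: appended to row 1. P = [[2]].
Insert 5: appended to row 1. P = [[2, 5]].
Insert 3: 3 bumps 5 from row 1; 5 starts row 2. P = [[2, 3], [5]].
Insert 1: 1 bumps 2 from row 1; 2 bumps 5 from row 2; 5 starts row 3. P = [[1, 3], [2], [5]].
Insert 4: appended to row 1. P = [[1, 3, 4], [2], [5]].
Insert 6: appended to row 1. P = [[1, 3, 4, 6], [2], [5]].

So P = [[1, 3, 4, 6], [2], [5]].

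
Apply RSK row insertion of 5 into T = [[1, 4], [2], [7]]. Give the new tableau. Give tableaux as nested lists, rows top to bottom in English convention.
5 is larger than every entry of row 1, so it is appended to row 1. The new tableau is [[1, 4, 5], [2], [7]].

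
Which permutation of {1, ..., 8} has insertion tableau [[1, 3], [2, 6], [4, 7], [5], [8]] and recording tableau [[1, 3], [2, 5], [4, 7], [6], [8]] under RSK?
Reverse the RSK construction: for i from n down to 1, find the cell of Q containing i, remove the entry at that cell from P, and reverse-bump it up through P; the value ejected from row 1 is w(i).

Step i=8: Q has 8 at row 5, column 1; remove 8 from row 5 of P and reverse-bump: 8 enters row 4 and ejects 5; 5 enters row 3 and ejects 4; 4 enters row 2 and ejects 2; 2 enters row 1 and ejects 1. So w(8) = 1. P is now [[2, 3], [4, 6], [5, 7], [8]].
Step i=7: Q has 7 at row 3, column 2; remove 7 from row 3 of P and reverse-bump: 7 enters row 2 and ejects 6; 6 enters row 1 and ejects 3. So w(7) = 3. P is now [[2, 6], [4, 7], [5], [8]].
Step i=6: Q has 6 at row 4, column 1; remove 8 from row 4 of P and reverse-bump: 8 enters row 3 and ejects 5; 5 enters row 2 and ejects 4; 4 enters row 1 and ejects 2. So w(6) = 2. P is now [[4, 6], [5, 7], [8]].
Step i=5: Q has 5 at row 2, column 2; remove 7 from row 2 of P and reverse-bump: 7 enters row 1 and ejects 6. So w(5) = 6. P is now [[4, 7], [5], [8]].
Step i=4: Q has 4 at row 3, column 1; remove 8 from row 3 of P and reverse-bump: 8 enters row 2 and ejects 5; 5 enters row 1 and ejects 4. So w(4) = 4. P is now [[5, 7], [8]].
Step i=3: Q has 3 at row 1, column 2; remove that cell from P, ejecting 7. So w(3) = 7. P is now [[5], [8]].
Step i=2: Q has 2 at row 2, column 1; remove 8 from row 2 of P and reverse-bump: 8 enters row 1 and ejects 5. So w(2) = 5. P is now [[8]].
Step i=1: Q has 1 at row 1, column 1; remove that cell from P, ejecting 8. So w(1) = 8. P is now [].

So w = 8 5 7 4 6 2 3 1.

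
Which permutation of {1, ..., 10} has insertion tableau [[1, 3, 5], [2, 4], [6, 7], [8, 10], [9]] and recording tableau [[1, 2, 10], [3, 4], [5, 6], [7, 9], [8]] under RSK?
9 10 6 8 2 7 4 1 3 5

Reverse the RSK construction: for i from n down to 1, find the cell of Q containing i, remove the entry at that cell from P, and reverse-bump it up through P; the value ejected from row 1 is w(i).

Step i=10: Q has 10 at row 1, column 3; remove that cell from P, ejecting 5. So w(10) = 5. P is now [[1, 3], [2, 4], [6, 7], [8, 10], [9]].
Step i=9: Q has 9 at row 4, column 2; remove 10 from row 4 of P and reverse-bump: 10 enters row 3 and ejects 7; 7 enters row 2 and ejects 4; 4 enters row 1 and ejects 3. So w(9) = 3. P is now [[1, 4], [2, 7], [6, 10], [8], [9]].
Step i=8: Q has 8 at row 5, column 1; remove 9 from row 5 of P and reverse-bump: 9 enters row 4 and ejects 8; 8 enters row 3 and ejects 6; 6 enters row 2 and ejects 2; 2 enters row 1 and ejects 1. So w(8) = 1. P is now [[2, 4], [6, 7], [8, 10], [9]].
Step i=7: Q has 7 at row 4, column 1; remove 9 from row 4 of P and reverse-bump: 9 enters row 3 and ejects 8; 8 enters row 2 and ejects 7; 7 enters row 1 and ejects 4. So w(7) = 4. P is now [[2, 7], [6, 8], [9, 10]].
Step i=6: Q has 6 at row 3, column 2; remove 10 from row 3 of P and reverse-bump: 10 enters row 2 and ejects 8; 8 enters row 1 and ejects 7. So w(6) = 7. P is now [[2, 8], [6, 10], [9]].
Step i=5: Q has 5 at row 3, column 1; remove 9 from row 3 of P and reverse-bump: 9 enters row 2 and ejects 6; 6 enters row 1 and ejects 2. So w(5) = 2. P is now [[6, 8], [9, 10]].
Step i=4: Q has 4 at row 2, column 2; remove 10 from row 2 of P and reverse-bump: 10 enters row 1 and ejects 8. So w(4) = 8. P is now [[6, 10], [9]].
Step i=3: Q has 3 at row 2, column 1; remove 9 from row 2 of P and reverse-bump: 9 enters row 1 and ejects 6. So w(3) = 6. P is now [[9, 10]].
Step i=2: Q has 2 at row 1, column 2; remove that cell from P, ejecting 10. So w(2) = 10. P is now [[9]].
Step i=1: Q has 1 at row 1, column 1; remove that cell from P, ejecting 9. So w(1) = 9. P is now [].

So w = 9 10 6 8 2 7 4 1 3 5.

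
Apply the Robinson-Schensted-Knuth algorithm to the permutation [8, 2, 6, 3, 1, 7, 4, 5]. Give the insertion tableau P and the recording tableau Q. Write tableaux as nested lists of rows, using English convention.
Insert each entry of the permutation into P by Schensted row insertion, recording in Q the position of each new cell.

After inserting 8: P = [[8]].
After inserting 2: P = [[2], [8]].
After inserting 6: P = [[2, 6], [8]].
After inserting 3: P = [[2, 3], [6], [8]].
After inserting 1: P = [[1, 3], [2], [6], [8]].
After inserting 7: P = [[1, 3, 7], [2], [6], [8]].
After inserting 4: P = [[1, 3, 4], [2, 7], [6], [8]].
After inserting 5: P = [[1, 3, 4, 5], [2, 7], [6], [8]].

So P = [[1, 3, 4, 5], [2, 7], [6], [8]], Q = [[1, 3, 6, 8], [2, 7], [4], [5]].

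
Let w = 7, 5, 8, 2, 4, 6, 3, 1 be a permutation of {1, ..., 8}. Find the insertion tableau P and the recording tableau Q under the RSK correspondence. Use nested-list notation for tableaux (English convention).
Insert each entry of the permutation into P by Schensted row insertion, recording in Q the position of each new cell.

Insert 7: appended to row 1. P = [[7]].
Insert 5: 5 bumps 7 from row 1; 7 starts row 2. P = [[5], [7]].
Insert 8: appended to row 1. P = [[5, 8], [7]].
Insert 2: 2 bumps 5 from row 1; 5 bumps 7 from row 2; 7 starts row 3. P = [[2, 8], [5], [7]].
Insert 4: 4 bumps 8 from row 1; 8 appends to row 2. P = [[2, 4], [5, 8], [7]].
Insert 6: appended to row 1. P = [[2, 4, 6], [5, 8], [7]].
Insert 3: 3 bumps 4 from row 1; 4 bumps 5 from row 2; 5 bumps 7 from row 3; 7 starts row 4. P = [[2, 3, 6], [4, 8], [5], [7]].
Insert 1: 1 bumps 2 from row 1; 2 bumps 4 from row 2; 4 bumps 5 from row 3; 5 bumps 7 from row 4; 7 starts row 5. P = [[1, 3, 6], [2, 8], [4], [5], [7]].

So P = [[1, 3, 6], [2, 8], [4], [5], [7]], Q = [[1, 3, 6], [2, 5], [4], [7], [8]].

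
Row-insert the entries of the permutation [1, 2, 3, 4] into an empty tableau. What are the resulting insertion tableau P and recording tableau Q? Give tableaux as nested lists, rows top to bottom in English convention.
P = [[1, 2, 3, 4]], Q = [[1, 2, 3, 4]]

Insert each entry of the permutation into P by Schensted row insertion, recording in Q the position of each new cell.

Insert 1: appended to row 1. P = [[1]], Q = [[1]].
Insert 2: appended to row 1. P = [[1, 2]], Q = [[1, 2]].
Insert 3: appended to row 1. P = [[1, 2, 3]], Q = [[1, 2, 3]].
Insert 4: appended to row 1. P = [[1, 2, 3, 4]], Q = [[1, 2, 3, 4]].

So P = [[1, 2, 3, 4]], Q = [[1, 2, 3, 4]].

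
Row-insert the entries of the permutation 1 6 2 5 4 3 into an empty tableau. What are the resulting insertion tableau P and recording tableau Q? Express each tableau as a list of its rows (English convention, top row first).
Insert each entry of the permutation into P by Schensted row insertion, recording in Q the position of each new cell.

After inserting 1: P = [[1]].
After inserting 6: P = [[1, 6]].
After inserting 2: P = [[1, 2], [6]].
After inserting 5: P = [[1, 2, 5], [6]].
After inserting 4: P = [[1, 2, 4], [5], [6]].
After inserting 3: P = [[1, 2, 3], [4], [5], [6]].

So P = [[1, 2, 3], [4], [5], [6]], Q = [[1, 2, 4], [3], [5], [6]].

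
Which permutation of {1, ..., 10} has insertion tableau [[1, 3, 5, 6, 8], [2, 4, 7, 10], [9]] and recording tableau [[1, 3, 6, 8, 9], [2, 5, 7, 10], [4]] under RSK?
Reverse the RSK construction: for i from n down to 1, find the cell of Q containing i, remove the entry at that cell from P, and reverse-bump it up through P; the value ejected from row 1 is w(i).

Step i=10: Q has 10 at row 2, column 4; remove 10 from row 2 of P and reverse-bump: 10 enters row 1 and ejects 8. So w(10) = 8. P is now [[1, 3, 5, 6, 10], [2, 4, 7], [9]].
Step i=9: Q has 9 at row 1, column 5; remove that cell from P, ejecting 10. So w(9) = 10. P is now [[1, 3, 5, 6], [2, 4, 7], [9]].
Step i=8: Q has 8 at row 1, column 4; remove that cell from P, ejecting 6. So w(8) = 6. P is now [[1, 3, 5], [2, 4, 7], [9]].
Step i=7: Q has 7 at row 2, column 3; remove 7 from row 2 of P and reverse-bump: 7 enters row 1 and ejects 5. So w(7) = 5. P is now [[1, 3, 7], [2, 4], [9]].
Step i=6: Q has 6 at row 1, column 3; remove that cell from P, ejecting 7. So w(6) = 7. P is now [[1, 3], [2, 4], [9]].
Step i=5: Q has 5 at row 2, column 2; remove 4 from row 2 of P and reverse-bump: 4 enters row 1 and ejects 3. So w(5) = 3. P is now [[1, 4], [2], [9]].
Step i=4: Q has 4 at row 3, column 1; remove 9 from row 3 of P and reverse-bump: 9 enters row 2 and ejects 2; 2 enters row 1 and ejects 1. So w(4) = 1. P is now [[2, 4], [9]].
Step i=3: Q has 3 at row 1, column 2; remove that cell from P, ejecting 4. So w(3) = 4. P is now [[2], [9]].
Step i=2: Q has 2 at row 2, column 1; remove 9 from row 2 of P and reverse-bump: 9 enters row 1 and ejects 2. So w(2) = 2. P is now [[9]].
Step i=1: Q has 1 at row 1, column 1; remove that cell from P, ejecting 9. So w(1) = 9. P is now [].

So w = 9 2 4 1 3 7 5 6 10 8.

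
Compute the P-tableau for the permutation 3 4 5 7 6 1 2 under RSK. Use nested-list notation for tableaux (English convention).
Insert 3: appended to row 1. P = [[3]].
Insert 4: appended to row 1. P = [[3, 4]].
Insert 5: appended to row 1. P = [[3, 4, 5]].
Insert 7: appended to row 1. P = [[3, 4, 5, 7]].
Insert 6: 6 bumps 7 from row 1; 7 starts row 2. P = [[3, 4, 5, 6], [7]].
Insert 1: 1 bumps 3 from row 1; 3 bumps 7 from row 2; 7 starts row 3. P = [[1, 4, 5, 6], [3], [7]].
Insert 2: 2 bumps 4 from row 1; 4 appends to row 2. P = [[1, 2, 5, 6], [3, 4], [7]].

So P = [[1, 2, 5, 6], [3, 4], [7]].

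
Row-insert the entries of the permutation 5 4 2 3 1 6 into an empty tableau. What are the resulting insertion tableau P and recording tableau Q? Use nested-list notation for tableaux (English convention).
Insert each entry of the permutation into P by Schensted row insertion, recording in Q the position of each new cell.

Insert 5: appended to row 1. P = [[5]].
Insert 4: 4 bumps 5 from row 1; 5 starts row 2. P = [[4], [5]].
Insert 2: 2 bumps 4 from row 1; 4 bumps 5 from row 2; 5 starts row 3. P = [[2], [4], [5]].
Insert 3: appended to row 1. P = [[2, 3], [4], [5]].
Insert 1: 1 bumps 2 from row 1; 2 bumps 4 from row 2; 4 bumps 5 from row 3; 5 starts row 4. P = [[1, 3], [2], [4], [5]].
Insert 6: appended to row 1. P = [[1, 3, 6], [2], [4], [5]].

So P = [[1, 3, 6], [2], [4], [5]], Q = [[1, 4, 6], [2], [3], [5]].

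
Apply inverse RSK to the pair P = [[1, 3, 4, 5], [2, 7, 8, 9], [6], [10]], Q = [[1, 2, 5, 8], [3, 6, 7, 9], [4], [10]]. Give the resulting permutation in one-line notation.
6 10 7 2 8 3 4 9 5 1

Reverse the RSK construction: for i from n down to 1, find the cell of Q containing i, remove the entry at that cell from P, and reverse-bump it up through P; the value ejected from row 1 is w(i).

Step i=10: Q has 10 at row 4, column 1; remove 10 from row 4 of P and reverse-bump: 10 enters row 3 and ejects 6; 6 enters row 2 and ejects 2; 2 enters row 1 and ejects 1. So w(10) = 1. P is now [[2, 3, 4, 5], [6, 7, 8, 9], [10]].
Step i=9: Q has 9 at row 2, column 4; remove 9 from row 2 of P and reverse-bump: 9 enters row 1 and ejects 5. So w(9) = 5. P is now [[2, 3, 4, 9], [6, 7, 8], [10]].
Step i=8: Q has 8 at row 1, column 4; remove that cell from P, ejecting 9. So w(8) = 9. P is now [[2, 3, 4], [6, 7, 8], [10]].
Step i=7: Q has 7 at row 2, column 3; remove 8 from row 2 of P and reverse-bump: 8 enters row 1 and ejects 4. So w(7) = 4. P is now [[2, 3, 8], [6, 7], [10]].
Step i=6: Q has 6 at row 2, column 2; remove 7 from row 2 of P and reverse-bump: 7 enters row 1 and ejects 3. So w(6) = 3. P is now [[2, 7, 8], [6], [10]].
Step i=5: Q has 5 at row 1, column 3; remove that cell from P, ejecting 8. So w(5) = 8. P is now [[2, 7], [6], [10]].
Step i=4: Q has 4 at row 3, column 1; remove 10 from row 3 of P and reverse-bump: 10 enters row 2 and ejects 6; 6 enters row 1 and ejects 2. So w(4) = 2. P is now [[6, 7], [10]].
Step i=3: Q has 3 at row 2, column 1; remove 10 from row 2 of P and reverse-bump: 10 enters row 1 and ejects 7. So w(3) = 7. P is now [[6, 10]].
Step i=2: Q has 2 at row 1, column 2; remove that cell from P, ejecting 10. So w(2) = 10. P is now [[6]].
Step i=1: Q has 1 at row 1, column 1; remove that cell from P, ejecting 6. So w(1) = 6. P is now [].

So w = 6 10 7 2 8 3 4 9 5 1.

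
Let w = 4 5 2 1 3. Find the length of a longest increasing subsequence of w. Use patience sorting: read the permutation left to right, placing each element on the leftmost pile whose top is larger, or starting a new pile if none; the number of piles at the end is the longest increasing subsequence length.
2

4: new pile. tops = [4]
5: new pile. tops = [4, 5]
2: onto pile 1 (replacing 4). tops = [2, 5]
1: onto pile 1 (replacing 2). tops = [1, 5]
3: onto pile 2 (replacing 5). tops = [1, 3]

2 piles, so the longest increasing subsequence has length 2.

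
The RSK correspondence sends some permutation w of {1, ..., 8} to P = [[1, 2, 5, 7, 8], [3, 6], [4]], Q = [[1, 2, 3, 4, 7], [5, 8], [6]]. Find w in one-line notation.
Reverse RSK: for i = n, n-1, ..., 1, locate i in Q, remove the corresponding corner cell from P, and reverse-bump its entry up through P; the value ejected from row 1 is w(i).

So w = 1 4 6 7 3 2 8 5.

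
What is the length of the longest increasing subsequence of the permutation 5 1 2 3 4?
4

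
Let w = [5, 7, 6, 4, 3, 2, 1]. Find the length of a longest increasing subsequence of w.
2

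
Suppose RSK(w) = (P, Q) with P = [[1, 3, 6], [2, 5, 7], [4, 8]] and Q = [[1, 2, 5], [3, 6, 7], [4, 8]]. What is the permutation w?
Reverse the RSK construction: for i from n down to 1, find the cell of Q containing i, remove the entry at that cell from P, and reverse-bump it up through P; the value ejected from row 1 is w(i).

Step i=8: Q has 8 at row 3, column 2; remove 8 from row 3 of P and reverse-bump: 8 enters row 2 and ejects 7; 7 enters row 1 and ejects 6. So w(8) = 6. P is now [[1, 3, 7], [2, 5, 8], [4]].
Step i=7: Q has 7 at row 2, column 3; remove 8 from row 2 of P and reverse-bump: 8 enters row 1 and ejects 7. So w(7) = 7. P is now [[1, 3, 8], [2, 5], [4]].
Step i=6: Q has 6 at row 2, column 2; remove 5 from row 2 of P and reverse-bump: 5 enters row 1 and ejects 3. So w(6) = 3. P is now [[1, 5, 8], [2], [4]].
Step i=5: Q has 5 at row 1, column 3; remove that cell from P, ejecting 8. So w(5) = 8. P is now [[1, 5], [2], [4]].
Step i=4: Q has 4 at row 3, column 1; remove 4 from row 3 of P and reverse-bump: 4 enters row 2 and ejects 2; 2 enters row 1 and ejects 1. So w(4) = 1. P is now [[2, 5], [4]].
Step i=3: Q has 3 at row 2, column 1; remove 4 from row 2 of P and reverse-bump: 4 enters row 1 and ejects 2. So w(3) = 2. P is now [[4, 5]].
Step i=2: Q has 2 at row 1, column 2; remove that cell from P, ejecting 5. So w(2) = 5. P is now [[4]].
Step i=1: Q has 1 at row 1, column 1; remove that cell from P, ejecting 4. So w(1) = 4. P is now [].

So w = 4 5 2 1 8 3 7 6.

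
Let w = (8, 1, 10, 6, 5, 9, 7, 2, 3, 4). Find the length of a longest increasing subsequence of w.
4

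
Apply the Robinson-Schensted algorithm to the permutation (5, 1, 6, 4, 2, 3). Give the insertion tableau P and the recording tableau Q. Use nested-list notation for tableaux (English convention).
Insert each entry of the permutation into P by Schensted row insertion, recording in Q the position of each new cell.

Insert 5: appended to row 1. P = [[5]].
Insert 1: 1 bumps 5 from row 1; 5 starts row 2. P = [[1], [5]].
Insert 6: appended to row 1. P = [[1, 6], [5]].
Insert 4: 4 bumps 6 from row 1; 6 appends to row 2. P = [[1, 4], [5, 6]].
Insert 2: 2 bumps 4 from row 1; 4 bumps 5 from row 2; 5 starts row 3. P = [[1, 2], [4, 6], [5]].
Insert 3: appended to row 1. P = [[1, 2, 3], [4, 6], [5]].

So P = [[1, 2, 3], [4, 6], [5]], Q = [[1, 3, 6], [2, 4], [5]].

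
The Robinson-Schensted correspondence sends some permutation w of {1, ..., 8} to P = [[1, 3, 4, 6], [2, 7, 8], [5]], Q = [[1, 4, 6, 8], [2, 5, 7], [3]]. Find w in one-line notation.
Reverse the RSK construction: for i from n down to 1, find the cell of Q containing i, remove the entry at that cell from P, and reverse-bump it up through P; the value ejected from row 1 is w(i).

Step i=8: Q has 8 at row 1, column 4; remove that cell from P, ejecting 6. So w(8) = 6. P is now [[1, 3, 4], [2, 7, 8], [5]].
Step i=7: Q has 7 at row 2, column 3; remove 8 from row 2 of P and reverse-bump: 8 enters row 1 and ejects 4. So w(7) = 4. P is now [[1, 3, 8], [2, 7], [5]].
Step i=6: Q has 6 at row 1, column 3; remove that cell from P, ejecting 8. So w(6) = 8. P is now [[1, 3], [2, 7], [5]].
Step i=5: Q has 5 at row 2, column 2; remove 7 from row 2 of P and reverse-bump: 7 enters row 1 and ejects 3. So w(5) = 3. P is now [[1, 7], [2], [5]].
Step i=4: Q has 4 at row 1, column 2; remove that cell from P, ejecting 7. So w(4) = 7. P is now [[1], [2], [5]].
Step i=3: Q has 3 at row 3, column 1; remove 5 from row 3 of P and reverse-bump: 5 enters row 2 and ejects 2; 2 enters row 1 and ejects 1. So w(3) = 1. P is now [[2], [5]].
Step i=2: Q has 2 at row 2, column 1; remove 5 from row 2 of P and reverse-bump: 5 enters row 1 and ejects 2. So w(2) = 2. P is now [[5]].
Step i=1: Q has 1 at row 1, column 1; remove that cell from P, ejecting 5. So w(1) = 5. P is now [].

So w = 5 2 1 7 3 8 4 6.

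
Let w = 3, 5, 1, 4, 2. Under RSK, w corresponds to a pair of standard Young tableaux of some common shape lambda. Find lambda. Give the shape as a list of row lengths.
Row-insert each entry into an empty tableau.

After inserting 3: P = [[3]].
After inserting 5: P = [[3, 5]].
After inserting 1: P = [[1, 5], [3]].
After inserting 4: P = [[1, 4], [3, 5]].
After inserting 2: P = [[1, 2], [3, 4], [5]].

The final insertion tableau P = [[1, 2], [3, 4], [5]] has shape [2, 2, 1].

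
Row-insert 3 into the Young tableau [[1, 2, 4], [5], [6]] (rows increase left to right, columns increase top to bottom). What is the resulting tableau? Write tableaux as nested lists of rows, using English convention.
[[1, 2, 3], [4], [5], [6]]

In row 1, 3 replaces 4 (the leftmost entry greater than 3); 4 is bumped to row 2. In row 2, 4 replaces 5 (the leftmost entry greater than 4); 5 is bumped to row 3. In row 3, 5 replaces 6 (the leftmost entry greater than 5); 6 is bumped to row 4. 6 starts a new row 4. The new tableau is [[1, 2, 3], [4], [5], [6]].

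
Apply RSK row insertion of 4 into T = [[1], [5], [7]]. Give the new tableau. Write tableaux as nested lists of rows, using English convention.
[[1, 4], [5], [7]]

4 is larger than every entry of row 1, so it is appended to row 1. The new tableau is [[1, 4], [5], [7]].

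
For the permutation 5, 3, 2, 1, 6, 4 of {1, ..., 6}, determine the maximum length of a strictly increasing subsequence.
2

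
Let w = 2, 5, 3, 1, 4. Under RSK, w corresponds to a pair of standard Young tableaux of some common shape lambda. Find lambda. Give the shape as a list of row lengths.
Row-insert each entry into an empty tableau.

After inserting 2: P = [[2]].
After inserting 5: P = [[2, 5]].
After inserting 3: P = [[2, 3], [5]].
After inserting 1: P = [[1, 3], [2], [5]].
After inserting 4: P = [[1, 3, 4], [2], [5]].

The final insertion tableau P = [[1, 3, 4], [2], [5]] has shape [3, 1, 1].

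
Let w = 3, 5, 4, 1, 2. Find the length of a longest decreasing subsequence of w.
3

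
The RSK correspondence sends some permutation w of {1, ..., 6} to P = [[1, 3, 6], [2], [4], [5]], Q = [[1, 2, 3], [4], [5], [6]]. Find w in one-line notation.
Reverse the RSK construction: for i from n down to 1, find the cell of Q containing i, remove the entry at that cell from P, and reverse-bump it up through P; the value ejected from row 1 is w(i).

Step i=6: Q has 6 at row 4, column 1; remove 5 from row 4 of P and reverse-bump: 5 enters row 3 and ejects 4; 4 enters row 2 and ejects 2; 2 enters row 1 and ejects 1. So w(6) = 1. P is now [[2, 3, 6], [4], [5]].
Step i=5: Q has 5 at row 3, column 1; remove 5 from row 3 of P and reverse-bump: 5 enters row 2 and ejects 4; 4 enters row 1 and ejects 3. So w(5) = 3. P is now [[2, 4, 6], [5]].
Step i=4: Q has 4 at row 2, column 1; remove 5 from row 2 of P and reverse-bump: 5 enters row 1 and ejects 4. So w(4) = 4. P is now [[2, 5, 6]].
Step i=3: Q has 3 at row 1, column 3; remove that cell from P, ejecting 6. So w(3) = 6. P is now [[2, 5]].
Step i=2: Q has 2 at row 1, column 2; remove that cell from P, ejecting 5. So w(2) = 5. P is now [[2]].
Step i=1: Q has 1 at row 1, column 1; remove that cell from P, ejecting 2. So w(1) = 2. P is now [].

So w = 2 5 6 4 3 1.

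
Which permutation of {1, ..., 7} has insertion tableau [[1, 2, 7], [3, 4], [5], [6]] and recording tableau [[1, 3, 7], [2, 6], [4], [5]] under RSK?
6 3 5 4 1 2 7

Reverse the RSK construction: for i from n down to 1, find the cell of Q containing i, remove the entry at that cell from P, and reverse-bump it up through P; the value ejected from row 1 is w(i).

Step i=7: Q has 7 at row 1, column 3; remove that cell from P, ejecting 7. So w(7) = 7. P is now [[1, 2], [3, 4], [5], [6]].
Step i=6: Q has 6 at row 2, column 2; remove 4 from row 2 of P and reverse-bump: 4 enters row 1 and ejects 2. So w(6) = 2. P is now [[1, 4], [3], [5], [6]].
Step i=5: Q has 5 at row 4, column 1; remove 6 from row 4 of P and reverse-bump: 6 enters row 3 and ejects 5; 5 enters row 2 and ejects 3; 3 enters row 1 and ejects 1. So w(5) = 1. P is now [[3, 4], [5], [6]].
Step i=4: Q has 4 at row 3, column 1; remove 6 from row 3 of P and reverse-bump: 6 enters row 2 and ejects 5; 5 enters row 1 and ejects 4. So w(4) = 4. P is now [[3, 5], [6]].
Step i=3: Q has 3 at row 1, column 2; remove that cell from P, ejecting 5. So w(3) = 5. P is now [[3], [6]].
Step i=2: Q has 2 at row 2, column 1; remove 6 from row 2 of P and reverse-bump: 6 enters row 1 and ejects 3. So w(2) = 3. P is now [[6]].
Step i=1: Q has 1 at row 1, column 1; remove that cell from P, ejecting 6. So w(1) = 6. P is now [].

So w = 6 3 5 4 1 2 7.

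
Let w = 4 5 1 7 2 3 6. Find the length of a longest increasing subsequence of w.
4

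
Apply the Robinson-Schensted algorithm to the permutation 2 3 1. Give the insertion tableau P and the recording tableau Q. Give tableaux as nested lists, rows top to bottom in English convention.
Insert each entry of the permutation into P by Schensted row insertion, recording in Q the position of each new cell.

Insert 2: appended to row 1. P = [[2]].
Insert 3: appended to row 1. P = [[2, 3]].
Insert 1: 1 bumps 2 from row 1; 2 starts row 2. P = [[1, 3], [2]].

So P = [[1, 3], [2]], Q = [[1, 2], [3]].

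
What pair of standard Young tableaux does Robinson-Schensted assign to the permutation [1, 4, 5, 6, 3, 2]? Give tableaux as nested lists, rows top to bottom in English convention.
Insert each entry of the permutation into P by Schensted row insertion, recording in Q the position of each new cell.

After inserting 1: P = [[1]].
After inserting 4: P = [[1, 4]].
After inserting 5: P = [[1, 4, 5]].
After inserting 6: P = [[1, 4, 5, 6]].
After inserting 3: P = [[1, 3, 5, 6], [4]].
After inserting 2: P = [[1, 2, 5, 6], [3], [4]].

So P = [[1, 2, 5, 6], [3], [4]], Q = [[1, 2, 3, 4], [5], [6]].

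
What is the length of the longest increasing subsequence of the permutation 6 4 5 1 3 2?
2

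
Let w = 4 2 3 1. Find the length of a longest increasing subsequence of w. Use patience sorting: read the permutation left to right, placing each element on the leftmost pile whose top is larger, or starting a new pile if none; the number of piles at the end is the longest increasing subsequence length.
4: new pile. tops = [4]
2: onto pile 1 (replacing 4). tops = [2]
3: new pile. tops = [2, 3]
1: onto pile 1 (replacing 2). tops = [1, 3]

2 piles, so the longest increasing subsequence has length 2.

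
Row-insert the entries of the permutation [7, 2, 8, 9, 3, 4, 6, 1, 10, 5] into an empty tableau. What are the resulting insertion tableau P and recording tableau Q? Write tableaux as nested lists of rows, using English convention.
P = [[1, 3, 4, 5, 10], [2, 6, 9], [7, 8]], Q = [[1, 3, 4, 7, 9], [2, 5, 6], [8, 10]]

Insert each entry of the permutation into P by Schensted row insertion, recording in Q the position of each new cell.

After inserting 7: P = [[7]].
After inserting 2: P = [[2], [7]].
After inserting 8: P = [[2, 8], [7]].
After inserting 9: P = [[2, 8, 9], [7]].
After inserting 3: P = [[2, 3, 9], [7, 8]].
After inserting 4: P = [[2, 3, 4], [7, 8, 9]].
After inserting 6: P = [[2, 3, 4, 6], [7, 8, 9]].
After inserting 1: P = [[1, 3, 4, 6], [2, 8, 9], [7]].
After inserting 10: P = [[1, 3, 4, 6, 10], [2, 8, 9], [7]].
After inserting 5: P = [[1, 3, 4, 5, 10], [2, 6, 9], [7, 8]].

So P = [[1, 3, 4, 5, 10], [2, 6, 9], [7, 8]], Q = [[1, 3, 4, 7, 9], [2, 5, 6], [8, 10]].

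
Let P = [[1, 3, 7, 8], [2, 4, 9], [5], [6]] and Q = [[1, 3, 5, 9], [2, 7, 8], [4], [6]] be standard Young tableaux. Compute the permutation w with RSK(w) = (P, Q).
Reverse the RSK construction: for i from n down to 1, find the cell of Q containing i, remove the entry at that cell from P, and reverse-bump it up through P; the value ejected from row 1 is w(i).

Step i=9: Q has 9 at row 1, column 4; remove that cell from P, ejecting 8. So w(9) = 8. P is now [[1, 3, 7], [2, 4, 9], [5], [6]].
Step i=8: Q has 8 at row 2, column 3; remove 9 from row 2 of P and reverse-bump: 9 enters row 1 and ejects 7. So w(8) = 7. P is now [[1, 3, 9], [2, 4], [5], [6]].
Step i=7: Q has 7 at row 2, column 2; remove 4 from row 2 of P and reverse-bump: 4 enters row 1 and ejects 3. So w(7) = 3. P is now [[1, 4, 9], [2], [5], [6]].
Step i=6: Q has 6 at row 4, column 1; remove 6 from row 4 of P and reverse-bump: 6 enters row 3 and ejects 5; 5 enters row 2 and ejects 2; 2 enters row 1 and ejects 1. So w(6) = 1. P is now [[2, 4, 9], [5], [6]].
Step i=5: Q has 5 at row 1, column 3; remove that cell from P, ejecting 9. So w(5) = 9. P is now [[2, 4], [5], [6]].
Step i=4: Q has 4 at row 3, column 1; remove 6 from row 3 of P and reverse-bump: 6 enters row 2 and ejects 5; 5 enters row 1 and ejects 4. So w(4) = 4. P is now [[2, 5], [6]].
Step i=3: Q has 3 at row 1, column 2; remove that cell from P, ejecting 5. So w(3) = 5. P is now [[2], [6]].
Step i=2: Q has 2 at row 2, column 1; remove 6 from row 2 of P and reverse-bump: 6 enters row 1 and ejects 2. So w(2) = 2. P is now [[6]].
Step i=1: Q has 1 at row 1, column 1; remove that cell from P, ejecting 6. So w(1) = 6. P is now [].

So w = 6 2 5 4 9 1 3 7 8.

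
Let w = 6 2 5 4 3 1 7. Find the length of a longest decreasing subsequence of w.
5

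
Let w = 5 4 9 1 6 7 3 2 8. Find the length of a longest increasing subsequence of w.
4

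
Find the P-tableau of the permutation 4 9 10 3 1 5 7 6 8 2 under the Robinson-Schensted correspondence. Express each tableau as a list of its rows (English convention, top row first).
P = [[1, 2, 6, 8], [3, 5, 10], [4, 7], [9]]

After inserting 4: P = [[4]].
After inserting 9: P = [[4, 9]].
After inserting 10: P = [[4, 9, 10]].
After inserting 3: P = [[3, 9, 10], [4]].
After inserting 1: P = [[1, 9, 10], [3], [4]].
After inserting 5: P = [[1, 5, 10], [3, 9], [4]].
After inserting 7: P = [[1, 5, 7], [3, 9, 10], [4]].
After inserting 6: P = [[1, 5, 6], [3, 7, 10], [4, 9]].
After inserting 8: P = [[1, 5, 6, 8], [3, 7, 10], [4, 9]].
After inserting 2: P = [[1, 2, 6, 8], [3, 5, 10], [4, 7], [9]].

So P = [[1, 2, 6, 8], [3, 5, 10], [4, 7], [9]].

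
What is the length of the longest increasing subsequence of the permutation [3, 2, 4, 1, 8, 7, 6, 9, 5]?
4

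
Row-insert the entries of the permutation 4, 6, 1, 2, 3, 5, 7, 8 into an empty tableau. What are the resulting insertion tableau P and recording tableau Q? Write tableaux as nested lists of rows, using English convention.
Insert each entry of the permutation into P by Schensted row insertion, recording in Q the position of each new cell.

After inserting 4: P = [[4]].
After inserting 6: P = [[4, 6]].
After inserting 1: P = [[1, 6], [4]].
After inserting 2: P = [[1, 2], [4, 6]].
After inserting 3: P = [[1, 2, 3], [4, 6]].
After inserting 5: P = [[1, 2, 3, 5], [4, 6]].
After inserting 7: P = [[1, 2, 3, 5, 7], [4, 6]].
After inserting 8: P = [[1, 2, 3, 5, 7, 8], [4, 6]].

So P = [[1, 2, 3, 5, 7, 8], [4, 6]], Q = [[1, 2, 5, 6, 7, 8], [3, 4]].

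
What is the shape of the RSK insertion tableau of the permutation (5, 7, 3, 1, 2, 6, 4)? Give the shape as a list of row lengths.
[3, 2, 2]

Row-insert each entry into an empty tableau.

After inserting 5: P = [[5]].
After inserting 7: P = [[5, 7]].
After inserting 3: P = [[3, 7], [5]].
After inserting 1: P = [[1, 7], [3], [5]].
After inserting 2: P = [[1, 2], [3, 7], [5]].
After inserting 6: P = [[1, 2, 6], [3, 7], [5]].
After inserting 4: P = [[1, 2, 4], [3, 6], [5, 7]].

The final insertion tableau P = [[1, 2, 4], [3, 6], [5, 7]] has shape [3, 2, 2].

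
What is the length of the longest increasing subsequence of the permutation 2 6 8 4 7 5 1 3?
3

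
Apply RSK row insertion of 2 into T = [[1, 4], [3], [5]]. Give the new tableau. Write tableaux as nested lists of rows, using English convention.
[[1, 2], [3, 4], [5]]

In row 1, 2 replaces 4 (the leftmost entry greater than 2); 4 is bumped to row 2. 4 is appended to row 2. The new tableau is [[1, 2], [3, 4], [5]].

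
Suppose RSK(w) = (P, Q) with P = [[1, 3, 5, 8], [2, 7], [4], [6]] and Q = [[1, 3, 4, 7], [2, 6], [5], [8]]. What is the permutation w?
Reverse the RSK construction: for i from n down to 1, find the cell of Q containing i, remove the entry at that cell from P, and reverse-bump it up through P; the value ejected from row 1 is w(i).

Step i=8: Q has 8 at row 4, column 1; remove 6 from row 4 of P and reverse-bump: 6 enters row 3 and ejects 4; 4 enters row 2 and ejects 2; 2 enters row 1 and ejects 1. So w(8) = 1. P is now [[2, 3, 5, 8], [4, 7], [6]].
Step i=7: Q has 7 at row 1, column 4; remove that cell from P, ejecting 8. So w(7) = 8. P is now [[2, 3, 5], [4, 7], [6]].
Step i=6: Q has 6 at row 2, column 2; remove 7 from row 2 of P and reverse-bump: 7 enters row 1 and ejects 5. So w(6) = 5. P is now [[2, 3, 7], [4], [6]].
Step i=5: Q has 5 at row 3, column 1; remove 6 from row 3 of P and reverse-bump: 6 enters row 2 and ejects 4; 4 enters row 1 and ejects 3. So w(5) = 3. P is now [[2, 4, 7], [6]].
Step i=4: Q has 4 at row 1, column 3; remove that cell from P, ejecting 7. So w(4) = 7. P is now [[2, 4], [6]].
Step i=3: Q has 3 at row 1, column 2; remove that cell from P, ejecting 4. So w(3) = 4. P is now [[2], [6]].
Step i=2: Q has 2 at row 2, column 1; remove 6 from row 2 of P and reverse-bump: 6 enters row 1 and ejects 2. So w(2) = 2. P is now [[6]].
Step i=1: Q has 1 at row 1, column 1; remove that cell from P, ejecting 6. So w(1) = 6. P is now [].

So w = 6 2 4 7 3 5 8 1.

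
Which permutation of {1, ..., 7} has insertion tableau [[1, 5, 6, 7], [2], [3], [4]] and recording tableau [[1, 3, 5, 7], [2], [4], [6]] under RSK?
Reverse the RSK construction: for i from n down to 1, find the cell of Q containing i, remove the entry at that cell from P, and reverse-bump it up through P; the value ejected from row 1 is w(i).

Step i=7: Q has 7 at row 1, column 4; remove that cell from P, ejecting 7. So w(7) = 7. P is now [[1, 5, 6], [2], [3], [4]].
Step i=6: Q has 6 at row 4, column 1; remove 4 from row 4 of P and reverse-bump: 4 enters row 3 and ejects 3; 3 enters row 2 and ejects 2; 2 enters row 1 and ejects 1. So w(6) = 1. P is now [[2, 5, 6], [3], [4]].
Step i=5: Q has 5 at row 1, column 3; remove that cell from P, ejecting 6. So w(5) = 6. P is now [[2, 5], [3], [4]].
Step i=4: Q has 4 at row 3, column 1; remove 4 from row 3 of P and reverse-bump: 4 enters row 2 and ejects 3; 3 enters row 1 and ejects 2. So w(4) = 2. P is now [[3, 5], [4]].
Step i=3: Q has 3 at row 1, column 2; remove that cell from P, ejecting 5. So w(3) = 5. P is now [[3], [4]].
Step i=2: Q has 2 at row 2, column 1; remove 4 from row 2 of P and reverse-bump: 4 enters row 1 and ejects 3. So w(2) = 3. P is now [[4]].
Step i=1: Q has 1 at row 1, column 1; remove that cell from P, ejecting 4. So w(1) = 4. P is now [].

So w = 4 3 5 2 6 1 7.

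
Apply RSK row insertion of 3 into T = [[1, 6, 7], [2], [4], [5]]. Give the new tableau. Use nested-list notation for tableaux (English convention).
In row 1, 3 replaces 6 (the leftmost entry greater than 3); 6 is bumped to row 2. 6 is appended to row 2. The new tableau is [[1, 3, 7], [2, 6], [4], [5]].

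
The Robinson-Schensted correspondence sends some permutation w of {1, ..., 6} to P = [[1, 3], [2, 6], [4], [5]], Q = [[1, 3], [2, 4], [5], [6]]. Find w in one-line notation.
5 2 6 4 3 1

Reverse the RSK construction: for i from n down to 1, find the cell of Q containing i, remove the entry at that cell from P, and reverse-bump it up through P; the value ejected from row 1 is w(i).

Step i=6: Q has 6 at row 4, column 1; remove 5 from row 4 of P and reverse-bump: 5 enters row 3 and ejects 4; 4 enters row 2 and ejects 2; 2 enters row 1 and ejects 1. So w(6) = 1. P is now [[2, 3], [4, 6], [5]].
Step i=5: Q has 5 at row 3, column 1; remove 5 from row 3 of P and reverse-bump: 5 enters row 2 and ejects 4; 4 enters row 1 and ejects 3. So w(5) = 3. P is now [[2, 4], [5, 6]].
Step i=4: Q has 4 at row 2, column 2; remove 6 from row 2 of P and reverse-bump: 6 enters row 1 and ejects 4. So w(4) = 4. P is now [[2, 6], [5]].
Step i=3: Q has 3 at row 1, column 2; remove that cell from P, ejecting 6. So w(3) = 6. P is now [[2], [5]].
Step i=2: Q has 2 at row 2, column 1; remove 5 from row 2 of P and reverse-bump: 5 enters row 1 and ejects 2. So w(2) = 2. P is now [[5]].
Step i=1: Q has 1 at row 1, column 1; remove that cell from P, ejecting 5. So w(1) = 5. P is now [].

So w = 5 2 6 4 3 1.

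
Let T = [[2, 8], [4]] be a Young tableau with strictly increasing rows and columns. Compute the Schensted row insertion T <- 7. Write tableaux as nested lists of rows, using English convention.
[[2, 7], [4, 8]]

In row 1, 7 replaces 8 (the leftmost entry greater than 7); 8 is bumped to row 2. 8 is appended to row 2. The new tableau is [[2, 7], [4, 8]].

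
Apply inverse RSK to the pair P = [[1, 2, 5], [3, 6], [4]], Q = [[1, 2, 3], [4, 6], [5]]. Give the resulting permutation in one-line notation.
1 4 6 3 2 5

Reverse the RSK construction: for i from n down to 1, find the cell of Q containing i, remove the entry at that cell from P, and reverse-bump it up through P; the value ejected from row 1 is w(i).

Step i=6: Q has 6 at row 2, column 2; remove 6 from row 2 of P and reverse-bump: 6 enters row 1 and ejects 5. So w(6) = 5. P is now [[1, 2, 6], [3], [4]].
Step i=5: Q has 5 at row 3, column 1; remove 4 from row 3 of P and reverse-bump: 4 enters row 2 and ejects 3; 3 enters row 1 and ejects 2. So w(5) = 2. P is now [[1, 3, 6], [4]].
Step i=4: Q has 4 at row 2, column 1; remove 4 from row 2 of P and reverse-bump: 4 enters row 1 and ejects 3. So w(4) = 3. P is now [[1, 4, 6]].
Step i=3: Q has 3 at row 1, column 3; remove that cell from P, ejecting 6. So w(3) = 6. P is now [[1, 4]].
Step i=2: Q has 2 at row 1, column 2; remove that cell from P, ejecting 4. So w(2) = 4. P is now [[1]].
Step i=1: Q has 1 at row 1, column 1; remove that cell from P, ejecting 1. So w(1) = 1. P is now [].

So w = 1 4 6 3 2 5.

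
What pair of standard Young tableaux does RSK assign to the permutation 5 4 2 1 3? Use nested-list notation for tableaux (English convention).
Insert each entry of the permutation into P by Schensted row insertion, recording in Q the position of each new cell.

Insert 5: appended to row 1. P = [[5]].
Insert 4: 4 bumps 5 from row 1; 5 starts row 2. P = [[4], [5]].
Insert 2: 2 bumps 4 from row 1; 4 bumps 5 from row 2; 5 starts row 3. P = [[2], [4], [5]].
Insert 1: 1 bumps 2 from row 1; 2 bumps 4 from row 2; 4 bumps 5 from row 3; 5 starts row 4. P = [[1], [2], [4], [5]].
Insert 3: appended to row 1. P = [[1, 3], [2], [4], [5]].

So P = [[1, 3], [2], [4], [5]], Q = [[1, 5], [2], [3], [4]].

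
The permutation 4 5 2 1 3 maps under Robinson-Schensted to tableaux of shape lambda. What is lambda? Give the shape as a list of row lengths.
Row-insert each entry into an empty tableau.

After inserting 4: P = [[4]].
After inserting 5: P = [[4, 5]].
After inserting 2: P = [[2, 5], [4]].
After inserting 1: P = [[1, 5], [2], [4]].
After inserting 3: P = [[1, 3], [2, 5], [4]].

The final insertion tableau P = [[1, 3], [2, 5], [4]] has shape [2, 2, 1].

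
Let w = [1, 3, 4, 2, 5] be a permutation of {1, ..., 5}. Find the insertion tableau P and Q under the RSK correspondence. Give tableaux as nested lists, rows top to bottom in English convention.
Insert each entry of the permutation into P by Schensted row insertion, recording in Q the position of each new cell.

Insert 1: appended to row 1. P = [[1]].
Insert 3: appended to row 1. P = [[1, 3]].
Insert 4: appended to row 1. P = [[1, 3, 4]].
Insert 2: 2 bumps 3 from row 1; 3 starts row 2. P = [[1, 2, 4], [3]].
Insert 5: appended to row 1. P = [[1, 2, 4, 5], [3]].

So P = [[1, 2, 4, 5], [3]], Q = [[1, 2, 3, 5], [4]].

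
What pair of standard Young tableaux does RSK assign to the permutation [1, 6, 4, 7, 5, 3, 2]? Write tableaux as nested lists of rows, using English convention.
Insert each entry of the permutation into P by Schensted row insertion, recording in Q the position of each new cell.

Insert 1: appended to row 1. P = [[1]], Q = [[1]].
Insert 6: appended to row 1. P = [[1, 6]], Q = [[1, 2]].
Insert 4: 4 bumps 6 from row 1; 6 starts row 2. P = [[1, 4], [6]], Q = [[1, 2], [3]].
Insert 7: appended to row 1. P = [[1, 4, 7], [6]], Q = [[1, 2, 4], [3]].
Insert 5: 5 bumps 7 from row 1; 7 appends to row 2. P = [[1, 4, 5], [6, 7]], Q = [[1, 2, 4], [3, 5]].
Insert 3: 3 bumps 4 from row 1; 4 bumps 6 from row 2; 6 starts row 3. P = [[1, 3, 5], [4, 7], [6]], Q = [[1, 2, 4], [3, 5], [6]].
Insert 2: 2 bumps 3 from row 1; 3 bumps 4 from row 2; 4 bumps 6 from row 3; 6 starts row 4. P = [[1, 2, 5], [3, 7], [4], [6]], Q = [[1, 2, 4], [3, 5], [6], [7]].

So P = [[1, 2, 5], [3, 7], [4], [6]], Q = [[1, 2, 4], [3, 5], [6], [7]].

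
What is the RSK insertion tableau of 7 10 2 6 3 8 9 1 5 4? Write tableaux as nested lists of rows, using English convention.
P = [[1, 3, 4, 9], [2, 5], [6, 8], [7, 10]]

Insert 7: appended to row 1. P = [[7]].
Insert 10: appended to row 1. P = [[7, 10]].
Insert 2: 2 bumps 7 from row 1; 7 starts row 2. P = [[2, 10], [7]].
Insert 6: 6 bumps 10 from row 1; 10 appends to row 2. P = [[2, 6], [7, 10]].
Insert 3: 3 bumps 6 from row 1; 6 bumps 7 from row 2; 7 starts row 3. P = [[2, 3], [6, 10], [7]].
Insert 8: appended to row 1. P = [[2, 3, 8], [6, 10], [7]].
Insert 9: appended to row 1. P = [[2, 3, 8, 9], [6, 10], [7]].
Insert 1: 1 bumps 2 from row 1; 2 bumps 6 from row 2; 6 bumps 7 from row 3; 7 starts row 4. P = [[1, 3, 8, 9], [2, 10], [6], [7]].
Insert 5: 5 bumps 8 from row 1; 8 bumps 10 from row 2; 10 appends to row 3. P = [[1, 3, 5, 9], [2, 8], [6, 10], [7]].
Insert 4: 4 bumps 5 from row 1; 5 bumps 8 from row 2; 8 bumps 10 from row 3; 10 appends to row 4. P = [[1, 3, 4, 9], [2, 5], [6, 8], [7, 10]].

So P = [[1, 3, 4, 9], [2, 5], [6, 8], [7, 10]].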